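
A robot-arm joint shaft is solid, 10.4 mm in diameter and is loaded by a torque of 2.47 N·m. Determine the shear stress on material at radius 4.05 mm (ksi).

1.26 ksi

J = πd⁴/32 = π(0.0104)⁴/32 = 1.149×10^-9 m⁴.
Shear stress varies linearly with radius: τ = T·r/J = 2.470 × 0.00405 / 1.149×10^-9 = 8.710×10^6 Pa.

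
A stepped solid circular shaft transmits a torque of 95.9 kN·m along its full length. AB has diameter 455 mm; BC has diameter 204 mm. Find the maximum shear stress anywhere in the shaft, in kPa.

Under the same torque, τ_max = 16T/(πd³) is largest where d is smallest — segment BC (d = 204 mm).
τ_max = 16·95900/(π·(0.204)³) = 5.753×10^7 Pa.

57500 kPa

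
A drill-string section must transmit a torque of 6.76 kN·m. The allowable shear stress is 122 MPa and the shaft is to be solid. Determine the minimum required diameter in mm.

For a solid shaft τ_max = 16T/(πd³), so d = (16T/(π τ_allow))^(1/3) = (16·6760/(π·1.22×10^8))^(1/3) = 0.06559 m.

65.6 mm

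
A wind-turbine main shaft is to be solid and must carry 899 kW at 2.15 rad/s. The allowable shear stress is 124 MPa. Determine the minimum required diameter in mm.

ω = 2.15 rad/s, so T = P/ω = 899×10³ / 2.150 = 418100 N·m.
For a solid shaft τ_max = 16T/(πd³), so d = (16T/(π τ_allow))^(1/3) = (16·418100/(π·1.24×10^8))^(1/3) = 0.2580 m.

258 mm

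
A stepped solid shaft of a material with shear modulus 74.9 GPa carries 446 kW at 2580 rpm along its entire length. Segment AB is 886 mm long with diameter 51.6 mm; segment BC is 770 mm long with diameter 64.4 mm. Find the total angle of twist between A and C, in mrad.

38.1 mrad

ω = 2π·2580/60 = 270.2 rad/s, so T = P/ω = 446×10³ / 270.2 = 1651 N·m.
J_AB = π(0.0516)⁴/32 = 6.96×10^-7 m⁴; J_BC = π(0.0644)⁴/32 = 1.69×10^-6 m⁴.
θ = (T/G)·Σ L_i/J_i = (1651/74.9×10⁹)·(0.886/6.96×10^-7 + 0.770/1.69×10^-6) = 0.03811 rad.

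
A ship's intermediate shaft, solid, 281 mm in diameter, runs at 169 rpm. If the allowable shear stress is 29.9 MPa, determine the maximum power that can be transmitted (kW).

J = πd⁴/32 = π(0.281)⁴/32 = 6.121×10^-4 m⁴.
T_max = τ_allow·J/r = 2.99×10^7 × 6.121×10^-4 / 0.141 = 130300 N·m.
ω = 2π·169/60 = 17.70 rad/s, so P_max = T_max·ω = 2.305×10^6 W.

2310 kW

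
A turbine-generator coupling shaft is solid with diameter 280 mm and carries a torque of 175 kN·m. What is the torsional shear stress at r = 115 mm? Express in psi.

4840 psi

J = πd⁴/32 = π(0.280)⁴/32 = 6.034×10^-4 m⁴.
Shear stress varies linearly with radius: τ = T·r/J = 175000 × 0.115 / 6.034×10^-4 = 3.335×10^7 Pa.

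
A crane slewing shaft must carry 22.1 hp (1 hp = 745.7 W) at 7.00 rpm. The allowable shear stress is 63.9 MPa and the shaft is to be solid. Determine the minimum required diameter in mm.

121 mm

ω = 2π·7.00/60 = 0.7330 rad/s, so T = P/ω = 22.1×745.7 / 0.7330 = 22480 N·m.
For a solid shaft τ_max = 16T/(πd³), so d = (16T/(π τ_allow))^(1/3) = (16·22480/(π·6.39×10^7))^(1/3) = 0.1215 m.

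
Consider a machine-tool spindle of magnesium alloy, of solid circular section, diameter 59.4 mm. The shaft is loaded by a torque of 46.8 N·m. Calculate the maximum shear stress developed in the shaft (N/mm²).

1.14 N/mm²

J = πd⁴/32 = π(0.0594)⁴/32 = 1.222×10^-6 m⁴.
τ_max = T·r/J = 46.80 × 0.0297 / 1.222×10^-6 = 1.137×10^6 Pa.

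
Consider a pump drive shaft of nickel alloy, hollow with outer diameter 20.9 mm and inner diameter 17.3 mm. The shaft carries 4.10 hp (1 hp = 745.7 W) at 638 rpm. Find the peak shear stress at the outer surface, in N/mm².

ω = 2π·638/60 = 66.81 rad/s, so T = P/ω = 4.10×745.7 / 66.81 = 45.76 N·m.
J = π(d_o⁴ − d_i⁴)/32 = π(0.0209⁴ − 0.0173⁴)/32 = 9.938×10^-9 m⁴.
τ_max = T·r/J = 45.76 × 0.0104 / 9.938×10^-9 = 4.812×10^7 Pa.

48.1 N/mm²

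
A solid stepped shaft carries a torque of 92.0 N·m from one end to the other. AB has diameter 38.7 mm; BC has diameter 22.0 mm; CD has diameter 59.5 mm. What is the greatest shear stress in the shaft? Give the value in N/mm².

Under the same torque, τ_max = 16T/(πd³) is largest where d is smallest — segment BC (d = 22.0 mm).
τ_max = 16·92.00/(π·(0.0220)³) = 4.400×10^7 Pa.

44.0 N/mm²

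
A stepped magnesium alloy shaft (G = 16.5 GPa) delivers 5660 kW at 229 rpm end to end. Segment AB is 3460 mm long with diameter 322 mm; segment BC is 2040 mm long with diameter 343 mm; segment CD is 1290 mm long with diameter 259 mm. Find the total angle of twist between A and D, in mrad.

110 mrad

ω = 2π·229/60 = 23.98 rad/s, so T = P/ω = 5660×10³ / 23.98 = 236000 N·m.
J_AB = π(0.322)⁴/32 = 1.06×10^-3 m⁴; J_BC = π(0.343)⁴/32 = 1.36×10^-3 m⁴; J_CD = π(0.259)⁴/32 = 4.42×10^-4 m⁴.
θ = (T/G)·Σ L_i/J_i = (236000/16.5×10⁹)·(3.46/1.06×10^-3 + 2.04/1.36×10^-3 + 1.29/4.42×10^-4) = 0.1101 rad.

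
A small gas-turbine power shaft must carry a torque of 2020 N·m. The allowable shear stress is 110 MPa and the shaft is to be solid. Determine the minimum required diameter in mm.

45.4 mm

For a solid shaft τ_max = 16T/(πd³), so d = (16T/(π τ_allow))^(1/3) = (16·2020/(π·1.10×10^8))^(1/3) = 0.04539 m.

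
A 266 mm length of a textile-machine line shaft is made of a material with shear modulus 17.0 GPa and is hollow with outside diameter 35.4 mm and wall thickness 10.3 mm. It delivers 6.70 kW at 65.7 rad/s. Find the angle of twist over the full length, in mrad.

ω = 65.7 rad/s, so T = P/ω = 6.70×10³ / 65.70 = 102.0 N·m.
J = π(d_o⁴ − d_i⁴)/32 = π(0.0354⁴ − 0.0148⁴)/32 = 1.495×10^-7 m⁴.
θ = T·L/(G·J) = 102.0 × 0.266 / (17.0×10⁹ × 1.495×10^-7) = 0.01068 rad.

10.7 mrad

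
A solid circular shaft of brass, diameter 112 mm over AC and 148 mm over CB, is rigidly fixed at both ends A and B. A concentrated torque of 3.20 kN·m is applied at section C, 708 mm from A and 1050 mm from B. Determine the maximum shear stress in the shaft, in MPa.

3.80 MPa

Compatibility: T_A·a/J_AC = T_B·b/J_CB with T_A + T_B = T₀.
J_AC = 1.54×10^-5 m⁴, J_CB = 4.71×10^-5 m⁴, so T_A = T₀·(J_AC/a)/((J_AC/a)+(J_CB/b)) = 1047 N·m, T_B = 2153 N·m.
τ in each portion: τ_AC = 3.80×10^6 Pa, τ_CB = 3.38×10^6 Pa; maximum is in AC.
τ_max = T_AC·r/J = 1047·0.0560/1.54×10^-5 = 3.796×10^6 Pa.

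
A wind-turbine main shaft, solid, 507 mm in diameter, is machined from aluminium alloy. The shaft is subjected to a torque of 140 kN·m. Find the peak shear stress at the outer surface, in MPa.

J = πd⁴/32 = π(0.507)⁴/32 = 6.487×10^-3 m⁴.
τ_max = T·r/J = 140000 × 0.254 / 6.487×10^-3 = 5.471×10^6 Pa.

5.47 MPa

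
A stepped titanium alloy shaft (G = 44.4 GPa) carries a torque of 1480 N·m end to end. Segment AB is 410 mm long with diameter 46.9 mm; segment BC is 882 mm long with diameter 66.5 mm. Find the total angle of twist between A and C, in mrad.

44.1 mrad

J_AB = π(0.0469)⁴/32 = 4.75×10^-7 m⁴; J_BC = π(0.0665)⁴/32 = 1.92×10^-6 m⁴.
θ = (T/G)·Σ L_i/J_i = (1480/44.4×10⁹)·(0.410/4.75×10^-7 + 0.882/1.92×10^-6) = 0.04409 rad.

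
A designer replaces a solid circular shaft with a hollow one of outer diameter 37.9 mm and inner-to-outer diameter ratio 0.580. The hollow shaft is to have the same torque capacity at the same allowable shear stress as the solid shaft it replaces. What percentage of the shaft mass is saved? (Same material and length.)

28.1 %

Equal τ_max and T ⇒ the solid shaft needs d_s³ = d_o³(1−k⁴), so d_s = 37.9·(1−0.580⁴)^(1/3) = 36.41 mm.
Area ratio A_h/A_s = d_o²(1−k²)/d_s² = (1−k²)/(1−k⁴)^(2/3) = 0.7189.
Mass saving = 1 − 0.7189 = 28.1 %.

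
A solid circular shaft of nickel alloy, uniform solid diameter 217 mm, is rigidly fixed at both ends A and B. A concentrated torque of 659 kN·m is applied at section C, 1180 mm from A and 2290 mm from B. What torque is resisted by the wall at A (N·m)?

435000 N·m

With uniform GJ and both ends fixed, compatibility θ_AC = θ_CB gives T_A·a = T_B·b, together with T_A + T_B = T₀.
T_A = T₀·b/(a+b) = 659000·2290/3470 = 434900 N·m; T_B = 224100 N·m.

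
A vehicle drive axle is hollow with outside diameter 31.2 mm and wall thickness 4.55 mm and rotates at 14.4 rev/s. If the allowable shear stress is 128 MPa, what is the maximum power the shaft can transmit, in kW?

J = π(d_o⁴ − d_i⁴)/32 = π(0.0312⁴ − 0.0221⁴)/32 = 6.961×10^-8 m⁴.
T_max = τ_allow·J/r = 1.28×10^8 × 6.961×10^-8 / 0.0156 = 571.2 N·m.
ω = 2π·14.4 = 90.48 rad/s, so P_max = T_max·ω = 5.168×10^4 W.

51.7 kW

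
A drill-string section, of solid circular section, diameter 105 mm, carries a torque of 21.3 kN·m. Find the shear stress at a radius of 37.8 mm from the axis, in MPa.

67.5 MPa

J = πd⁴/32 = π(0.105)⁴/32 = 1.193×10^-5 m⁴.
Shear stress varies linearly with radius: τ = T·r/J = 21300 × 0.0378 / 1.193×10^-5 = 6.747×10^7 Pa.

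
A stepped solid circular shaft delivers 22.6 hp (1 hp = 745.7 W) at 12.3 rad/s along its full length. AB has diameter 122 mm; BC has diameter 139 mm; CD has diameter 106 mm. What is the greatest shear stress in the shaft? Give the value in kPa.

5860 kPa

ω = 12.3 rad/s, so T = P/ω = 22.6×745.7 / 12.30 = 1370 N·m.
Under the same torque, τ_max = 16T/(πd³) is largest where d is smallest — segment CD (d = 106 mm).
τ_max = 16·1370/(π·(0.106)³) = 5.859×10^6 Pa.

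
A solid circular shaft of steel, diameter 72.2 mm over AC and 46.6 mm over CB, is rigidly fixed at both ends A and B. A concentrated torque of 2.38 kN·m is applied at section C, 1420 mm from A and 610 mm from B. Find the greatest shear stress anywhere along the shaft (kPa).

Compatibility: T_A·a/J_AC = T_B·b/J_CB with T_A + T_B = T₀.
J_AC = 2.67×10^-6 m⁴, J_CB = 4.63×10^-7 m⁴, so T_A = T₀·(J_AC/a)/((J_AC/a)+(J_CB/b)) = 1695 N·m, T_B = 684.8 N·m.
τ in each portion: τ_AC = 2.29×10^7 Pa, τ_CB = 3.45×10^7 Pa; maximum is in CB.
τ_max = T_CB·r/J = 684.8·0.0233/4.63×10^-7 = 3.447×10^7 Pa.

34500 kPa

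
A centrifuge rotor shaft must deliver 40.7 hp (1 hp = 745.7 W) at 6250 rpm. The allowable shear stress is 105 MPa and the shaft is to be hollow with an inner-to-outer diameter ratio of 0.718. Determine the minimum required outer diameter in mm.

14.5 mm

ω = 2π·6250/60 = 654.5 rad/s, so T = P/ω = 40.7×745.7 / 654.5 = 46.37 N·m.
For a hollow shaft with d_i/d_o = 0.718: τ_max = 16T/(π d_o³ (1−k⁴)), so d_o = [16T/(π τ_allow (1−k⁴))]^(1/3) = [16·46.37/(π·1.05×10^8·0.7342)]^(1/3) = 0.01452 m.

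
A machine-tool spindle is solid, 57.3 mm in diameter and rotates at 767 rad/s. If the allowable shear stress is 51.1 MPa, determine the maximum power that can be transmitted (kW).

1450 kW

J = πd⁴/32 = π(0.0573)⁴/32 = 1.058×10^-6 m⁴.
T_max = τ_allow·J/r = 5.11×10^7 × 1.058×10^-6 / 0.0286 = 1888 N·m.
ω = 767 rad/s, so P_max = T_max·ω = 1.448×10^6 W.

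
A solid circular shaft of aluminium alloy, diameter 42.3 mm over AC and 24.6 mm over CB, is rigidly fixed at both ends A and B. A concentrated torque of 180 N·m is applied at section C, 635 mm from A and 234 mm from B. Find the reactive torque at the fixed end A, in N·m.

Compatibility: T_A·a/J_AC = T_B·b/J_CB with T_A + T_B = T₀.
J_AC = 3.14×10^-7 m⁴, J_CB = 3.60×10^-8 m⁴, so T_A = T₀·(J_AC/a)/((J_AC/a)+(J_CB/b)) = 137.4 N·m, T_B = 42.64 N·m.

137 N·m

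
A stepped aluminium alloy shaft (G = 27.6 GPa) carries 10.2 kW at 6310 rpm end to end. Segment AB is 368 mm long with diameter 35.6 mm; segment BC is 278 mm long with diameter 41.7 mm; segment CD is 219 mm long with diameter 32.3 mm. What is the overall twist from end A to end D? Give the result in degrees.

ω = 2π·6310/60 = 660.8 rad/s, so T = P/ω = 10.2×10³ / 660.8 = 15.44 N·m.
J_AB = π(0.0356)⁴/32 = 1.58×10^-7 m⁴; J_BC = π(0.0417)⁴/32 = 2.97×10^-7 m⁴; J_CD = π(0.0323)⁴/32 = 1.07×10^-7 m⁴.
θ = (T/G)·Σ L_i/J_i = (15.44/27.6×10⁹)·(0.368/1.58×10^-7 + 0.278/2.97×10^-7 + 0.219/1.07×10^-7) = 2.975×10^-3 rad.

0.170°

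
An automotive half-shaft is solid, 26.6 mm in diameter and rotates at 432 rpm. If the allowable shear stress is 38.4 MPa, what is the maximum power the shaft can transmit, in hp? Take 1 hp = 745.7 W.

J = πd⁴/32 = π(0.0266)⁴/32 = 4.915×10^-8 m⁴.
T_max = τ_allow·J/r = 3.84×10^7 × 4.915×10^-8 / 0.0133 = 141.9 N·m.
ω = 2π·432/60 = 45.24 rad/s, so P_max = T_max·ω = 6420 W.

8.61 hp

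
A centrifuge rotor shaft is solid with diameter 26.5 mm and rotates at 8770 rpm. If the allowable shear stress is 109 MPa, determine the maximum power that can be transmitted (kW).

J = πd⁴/32 = π(0.0265)⁴/32 = 4.842×10^-8 m⁴.
T_max = τ_allow·J/r = 1.09×10^8 × 4.842×10^-8 / 0.0132 = 398.3 N·m.
ω = 2π·8770/60 = 918.4 rad/s, so P_max = T_max·ω = 3.658×10^5 W.

366 kW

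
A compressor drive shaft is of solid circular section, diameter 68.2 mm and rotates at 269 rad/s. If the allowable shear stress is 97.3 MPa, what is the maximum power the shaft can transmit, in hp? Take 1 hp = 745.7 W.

2190 hp

J = πd⁴/32 = π(0.0682)⁴/32 = 2.124×10^-6 m⁴.
T_max = τ_allow·J/r = 9.73×10^7 × 2.124×10^-6 / 0.0341 = 6060 N·m.
ω = 269 rad/s, so P_max = T_max·ω = 1.630×10^6 W.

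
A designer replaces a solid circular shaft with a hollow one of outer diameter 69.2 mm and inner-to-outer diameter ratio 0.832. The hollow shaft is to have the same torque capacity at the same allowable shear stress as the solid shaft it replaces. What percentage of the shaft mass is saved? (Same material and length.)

52.5 %

Equal τ_max and T ⇒ the solid shaft needs d_s³ = d_o³(1−k⁴), so d_s = 69.2·(1−0.832⁴)^(1/3) = 55.68 mm.
Area ratio A_h/A_s = d_o²(1−k²)/d_s² = (1−k²)/(1−k⁴)^(2/3) = 0.4755.
Mass saving = 1 − 0.4755 = 52.5 %.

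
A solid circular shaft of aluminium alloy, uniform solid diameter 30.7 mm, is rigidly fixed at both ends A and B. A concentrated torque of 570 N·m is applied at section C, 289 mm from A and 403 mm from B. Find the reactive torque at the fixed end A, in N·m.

332 N·m

With uniform GJ and both ends fixed, compatibility θ_AC = θ_CB gives T_A·a = T_B·b, together with T_A + T_B = T₀.
T_A = T₀·b/(a+b) = 570.0·403/692.0 = 332.0 N·m; T_B = 238.0 N·m.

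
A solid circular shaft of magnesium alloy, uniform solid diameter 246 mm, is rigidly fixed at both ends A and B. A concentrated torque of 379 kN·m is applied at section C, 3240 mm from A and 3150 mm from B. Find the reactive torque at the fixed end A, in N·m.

With uniform GJ and both ends fixed, compatibility θ_AC = θ_CB gives T_A·a = T_B·b, together with T_A + T_B = T₀.
T_A = T₀·b/(a+b) = 379000·3150/6390 = 186800 N·m; T_B = 192200 N·m.

187000 N·m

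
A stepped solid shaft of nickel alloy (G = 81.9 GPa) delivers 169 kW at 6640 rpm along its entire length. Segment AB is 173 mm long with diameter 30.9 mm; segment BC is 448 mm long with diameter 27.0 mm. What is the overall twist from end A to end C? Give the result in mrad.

ω = 2π·6640/60 = 695.3 rad/s, so T = P/ω = 169×10³ / 695.3 = 243.0 N·m.
J_AB = π(0.0309)⁴/32 = 8.95×10^-8 m⁴; J_BC = π(0.0270)⁴/32 = 5.22×10^-8 m⁴.
θ = (T/G)·Σ L_i/J_i = (243.0/81.9×10⁹)·(0.173/8.95×10^-8 + 0.448/5.22×10^-8) = 0.03122 rad.

31.2 mrad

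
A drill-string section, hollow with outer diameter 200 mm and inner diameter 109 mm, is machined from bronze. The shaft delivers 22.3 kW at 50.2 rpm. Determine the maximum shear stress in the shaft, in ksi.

ω = 2π·50.2/60 = 5.257 rad/s, so T = P/ω = 22.3×10³ / 5.257 = 4242 N·m.
J = π(d_o⁴ − d_i⁴)/32 = π(0.200⁴ − 0.109⁴)/32 = 1.432×10^-4 m⁴.
τ_max = T·r/J = 4242 × 0.100 / 1.432×10^-4 = 2.962×10^6 Pa.

0.430 ksi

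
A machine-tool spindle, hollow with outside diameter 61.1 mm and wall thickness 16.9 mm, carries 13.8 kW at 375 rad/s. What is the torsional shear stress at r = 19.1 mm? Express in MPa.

ω = 375 rad/s, so T = P/ω = 13.8×10³ / 375.0 = 36.80 N·m.
J = π(d_o⁴ − d_i⁴)/32 = π(0.0611⁴ − 0.0273⁴)/32 = 1.314×10^-6 m⁴.
Shear stress varies linearly with radius: τ = T·r/J = 36.80 × 0.0191 / 1.314×10^-6 = 5.350×10^5 Pa.

0.535 MPa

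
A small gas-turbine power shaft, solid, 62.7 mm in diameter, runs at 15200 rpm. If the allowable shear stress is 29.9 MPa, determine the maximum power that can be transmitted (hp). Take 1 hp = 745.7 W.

3090 hp

J = πd⁴/32 = π(0.0627)⁴/32 = 1.517×10^-6 m⁴.
T_max = τ_allow·J/r = 2.99×10^7 × 1.517×10^-6 / 0.0314 = 1447 N·m.
ω = 2π·15200/60 = 1592 rad/s, so P_max = T_max·ω = 2.303×10^6 W.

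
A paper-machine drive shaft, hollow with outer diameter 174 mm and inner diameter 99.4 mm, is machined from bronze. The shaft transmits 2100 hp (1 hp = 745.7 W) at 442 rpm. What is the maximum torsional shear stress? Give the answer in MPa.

ω = 2π·442/60 = 46.29 rad/s, so T = P/ω = 2100×745.7 / 46.29 = 33830 N·m.
J = π(d_o⁴ − d_i⁴)/32 = π(0.174⁴ − 0.0994⁴)/32 = 8.041×10^-5 m⁴.
τ_max = T·r/J = 33830 × 0.0870 / 8.041×10^-5 = 3.661×10^7 Pa.

36.6 MPa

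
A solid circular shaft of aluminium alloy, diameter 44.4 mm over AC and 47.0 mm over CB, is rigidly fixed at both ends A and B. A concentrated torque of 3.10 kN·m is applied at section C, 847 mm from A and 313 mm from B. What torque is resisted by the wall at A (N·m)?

Compatibility: T_A·a/J_AC = T_B·b/J_CB with T_A + T_B = T₀.
J_AC = 3.82×10^-7 m⁴, J_CB = 4.79×10^-7 m⁴, so T_A = T₀·(J_AC/a)/((J_AC/a)+(J_CB/b)) = 704.9 N·m, T_B = 2395 N·m.

705 N·m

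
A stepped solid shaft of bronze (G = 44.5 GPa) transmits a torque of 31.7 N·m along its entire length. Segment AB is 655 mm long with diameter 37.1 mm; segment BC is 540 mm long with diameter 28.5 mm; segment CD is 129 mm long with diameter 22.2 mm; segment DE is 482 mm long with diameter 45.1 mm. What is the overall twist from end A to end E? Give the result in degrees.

J_AB = π(0.0371)⁴/32 = 1.86×10^-7 m⁴; J_BC = π(0.0285)⁴/32 = 6.48×10^-8 m⁴; J_CD = π(0.0222)⁴/32 = 2.38×10^-8 m⁴; J_DE = π(0.0451)⁴/32 = 4.06×10^-7 m⁴.
θ = (T/G)·Σ L_i/J_i = (31.70/44.5×10⁹)·(0.655/1.86×10^-7 + 0.540/6.48×10^-8 + 0.129/2.38×10^-8 + 0.482/4.06×10^-7) = 0.01315 rad.

0.753°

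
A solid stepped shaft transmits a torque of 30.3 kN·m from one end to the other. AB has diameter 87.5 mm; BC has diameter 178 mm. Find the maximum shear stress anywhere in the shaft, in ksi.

Under the same torque, τ_max = 16T/(πd³) is largest where d is smallest — segment AB (d = 87.5 mm).
τ_max = 16·30300/(π·(0.0875)³) = 2.304×10^8 Pa.

33.4 ksi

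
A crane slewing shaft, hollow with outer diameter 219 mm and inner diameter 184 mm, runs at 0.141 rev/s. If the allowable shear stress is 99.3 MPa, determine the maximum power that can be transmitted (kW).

91.0 kW

J = π(d_o⁴ − d_i⁴)/32 = π(0.219⁴ − 0.184⁴)/32 = 1.133×10^-4 m⁴.
T_max = τ_allow·J/r = 9.93×10^7 × 1.133×10^-4 / 0.110 = 102700 N·m.
ω = 2π·0.141 = 0.8859 rad/s, so P_max = T_max·ω = 9.102×10^4 W.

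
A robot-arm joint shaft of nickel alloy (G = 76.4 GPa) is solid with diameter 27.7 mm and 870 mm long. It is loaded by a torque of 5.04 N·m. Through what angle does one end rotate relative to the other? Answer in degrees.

0.0569°

J = πd⁴/32 = π(0.0277)⁴/32 = 5.780×10^-8 m⁴.
θ = T·L/(G·J) = 5.040 × 0.870 / (76.4×10⁹ × 5.780×10^-8) = 9.930×10^-4 rad.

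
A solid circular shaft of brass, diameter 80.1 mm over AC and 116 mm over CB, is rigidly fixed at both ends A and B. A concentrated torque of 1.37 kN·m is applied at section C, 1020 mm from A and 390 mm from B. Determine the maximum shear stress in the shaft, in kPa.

4110 kPa

Compatibility: T_A·a/J_AC = T_B·b/J_CB with T_A + T_B = T₀.
J_AC = 4.04×10^-6 m⁴, J_CB = 1.78×10^-5 m⁴, so T_A = T₀·(J_AC/a)/((J_AC/a)+(J_CB/b)) = 109.6 N·m, T_B = 1260 N·m.
τ in each portion: τ_AC = 1.09×10^6 Pa, τ_CB = 4.11×10^6 Pa; maximum is in CB.
τ_max = T_CB·r/J = 1260·0.0580/1.78×10^-5 = 4.113×10^6 Pa.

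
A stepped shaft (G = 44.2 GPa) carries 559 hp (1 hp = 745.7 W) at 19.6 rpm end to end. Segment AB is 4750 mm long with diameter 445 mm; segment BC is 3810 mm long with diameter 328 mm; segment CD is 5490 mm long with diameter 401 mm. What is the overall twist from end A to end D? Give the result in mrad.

31.0 mrad

ω = 2π·19.6/60 = 2.053 rad/s, so T = P/ω = 559×745.7 / 2.053 = 203100 N·m.
J_AB = π(0.445)⁴/32 = 3.85×10^-3 m⁴; J_BC = π(0.328)⁴/32 = 1.14×10^-3 m⁴; J_CD = π(0.401)⁴/32 = 2.54×10^-3 m⁴.
θ = (T/G)·Σ L_i/J_i = (203100/44.2×10⁹)·(4.75/3.85×10^-3 + 3.81/1.14×10^-3 + 5.49/2.54×10^-3) = 0.03101 rad.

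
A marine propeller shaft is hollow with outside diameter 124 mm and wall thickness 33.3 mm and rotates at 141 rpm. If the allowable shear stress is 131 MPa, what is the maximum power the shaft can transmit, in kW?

J = π(d_o⁴ − d_i⁴)/32 = π(0.124⁴ − 0.0574⁴)/32 = 2.214×10^-5 m⁴.
T_max = τ_allow·J/r = 1.31×10^8 × 2.214×10^-5 / 0.0620 = 46790 N·m.
ω = 2π·141/60 = 14.77 rad/s, so P_max = T_max·ω = 6.909×10^5 W.

691 kW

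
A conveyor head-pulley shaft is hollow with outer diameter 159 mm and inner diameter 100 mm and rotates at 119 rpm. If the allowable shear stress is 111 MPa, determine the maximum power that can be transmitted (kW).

J = π(d_o⁴ − d_i⁴)/32 = π(0.159⁴ − 0.100⁴)/32 = 5.293×10^-5 m⁴.
T_max = τ_allow·J/r = 1.11×10^8 × 5.293×10^-5 / 0.0795 = 73900 N·m.
ω = 2π·119/60 = 12.46 rad/s, so P_max = T_max·ω = 9.209×10^5 W.

921 kW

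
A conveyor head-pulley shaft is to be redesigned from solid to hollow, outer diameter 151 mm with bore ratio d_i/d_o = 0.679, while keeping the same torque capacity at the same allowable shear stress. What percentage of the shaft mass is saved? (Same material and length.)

Equal τ_max and T ⇒ the solid shaft needs d_s³ = d_o³(1−k⁴), so d_s = 151·(1−0.679⁴)^(1/3) = 139.4 mm.
Area ratio A_h/A_s = d_o²(1−k²)/d_s² = (1−k²)/(1−k⁴)^(2/3) = 0.6320.
Mass saving = 1 − 0.6320 = 36.8 %.

36.8 %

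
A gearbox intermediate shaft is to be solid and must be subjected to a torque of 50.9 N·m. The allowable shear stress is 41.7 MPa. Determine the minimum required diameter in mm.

18.4 mm

For a solid shaft τ_max = 16T/(πd³), so d = (16T/(π τ_allow))^(1/3) = (16·50.90/(π·4.17×10^7))^(1/3) = 0.01839 m.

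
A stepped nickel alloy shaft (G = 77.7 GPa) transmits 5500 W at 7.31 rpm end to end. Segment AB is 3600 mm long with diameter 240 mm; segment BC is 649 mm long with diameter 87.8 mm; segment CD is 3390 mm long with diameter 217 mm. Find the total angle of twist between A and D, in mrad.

ω = 2π·7.31/60 = 0.7655 rad/s, so T = P/ω = 5500 / 0.7655 = 7185 N·m.
J_AB = π(0.240)⁴/32 = 3.26×10^-4 m⁴; J_BC = π(0.0878)⁴/32 = 5.83×10^-6 m⁴; J_CD = π(0.217)⁴/32 = 2.18×10^-4 m⁴.
θ = (T/G)·Σ L_i/J_i = (7185/77.7×10⁹)·(3.60/3.26×10^-4 + 0.649/5.83×10^-6 + 3.39/2.18×10^-4) = 0.01275 rad.

12.7 mrad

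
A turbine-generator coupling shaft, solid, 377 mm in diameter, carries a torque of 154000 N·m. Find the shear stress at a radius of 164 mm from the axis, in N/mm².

J = πd⁴/32 = π(0.377)⁴/32 = 1.983×10^-3 m⁴.
Shear stress varies linearly with radius: τ = T·r/J = 154000 × 0.164 / 1.983×10^-3 = 1.274×10^7 Pa.

12.7 N/mm²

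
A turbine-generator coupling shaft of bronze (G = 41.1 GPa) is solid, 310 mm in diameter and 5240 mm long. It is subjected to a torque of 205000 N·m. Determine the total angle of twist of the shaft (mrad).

28.8 mrad

J = πd⁴/32 = π(0.310)⁴/32 = 9.067×10^-4 m⁴.
θ = T·L/(G·J) = 205000 × 5.24 / (41.1×10⁹ × 9.067×10^-4) = 0.02883 rad.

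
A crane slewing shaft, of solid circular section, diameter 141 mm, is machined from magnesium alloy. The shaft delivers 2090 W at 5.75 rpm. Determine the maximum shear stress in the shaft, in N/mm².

ω = 2π·5.75/60 = 0.6021 rad/s, so T = P/ω = 2090 / 0.6021 = 3471 N·m.
J = πd⁴/32 = π(0.141)⁴/32 = 3.880×10^-5 m⁴.
τ_max = T·r/J = 3471 × 0.0705 / 3.880×10^-5 = 6.306×10^6 Pa.

6.31 N/mm²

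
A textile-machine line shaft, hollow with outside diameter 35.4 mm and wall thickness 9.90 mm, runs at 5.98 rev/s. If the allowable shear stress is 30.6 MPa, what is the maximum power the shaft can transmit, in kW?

9.64 kW

J = π(d_o⁴ − d_i⁴)/32 = π(0.0354⁴ − 0.0156⁴)/32 = 1.484×10^-7 m⁴.
T_max = τ_allow·J/r = 3.06×10^7 × 1.484×10^-7 / 0.0177 = 256.5 N·m.
ω = 2π·5.98 = 37.57 rad/s, so P_max = T_max·ω = 9637 W.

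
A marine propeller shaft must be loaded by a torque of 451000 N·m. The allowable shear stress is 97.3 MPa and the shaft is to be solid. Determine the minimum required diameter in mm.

287 mm

For a solid shaft τ_max = 16T/(πd³), so d = (16T/(π τ_allow))^(1/3) = (16·451000/(π·9.73×10^7))^(1/3) = 0.2869 m.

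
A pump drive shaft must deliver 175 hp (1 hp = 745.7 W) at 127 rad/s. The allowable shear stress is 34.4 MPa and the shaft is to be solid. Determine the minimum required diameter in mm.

ω = 127 rad/s, so T = P/ω = 175×745.7 / 127.0 = 1028 N·m.
For a solid shaft τ_max = 16T/(πd³), so d = (16T/(π τ_allow))^(1/3) = (16·1028/(π·3.44×10^7))^(1/3) = 0.05338 m.

53.4 mm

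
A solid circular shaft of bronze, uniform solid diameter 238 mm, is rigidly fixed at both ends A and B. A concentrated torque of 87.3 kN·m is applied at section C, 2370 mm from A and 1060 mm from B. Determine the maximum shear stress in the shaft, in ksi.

3.31 ksi

With uniform GJ and both ends fixed, compatibility θ_AC = θ_CB gives T_A·a = T_B·b, together with T_A + T_B = T₀.
T_A = T₀·b/(a+b) = 87300·1060/3430 = 26980 N·m; T_B = 60320 N·m.
τ in each portion: τ_AC = 1.02×10^7 Pa, τ_CB = 2.28×10^7 Pa; maximum is in CB.
τ_max = T_CB·r/J = 60320·0.119/3.15×10^-4 = 2.279×10^7 Pa.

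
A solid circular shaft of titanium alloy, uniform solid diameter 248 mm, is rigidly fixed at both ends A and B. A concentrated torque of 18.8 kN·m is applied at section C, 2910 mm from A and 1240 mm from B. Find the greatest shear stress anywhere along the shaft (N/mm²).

4.40 N/mm²

With uniform GJ and both ends fixed, compatibility θ_AC = θ_CB gives T_A·a = T_B·b, together with T_A + T_B = T₀.
T_A = T₀·b/(a+b) = 18800·1240/4150 = 5617 N·m; T_B = 13180 N·m.
τ in each portion: τ_AC = 1.88×10^6 Pa, τ_CB = 4.40×10^6 Pa; maximum is in CB.
τ_max = T_CB·r/J = 13180·0.124/3.71×10^-4 = 4.402×10^6 Pa.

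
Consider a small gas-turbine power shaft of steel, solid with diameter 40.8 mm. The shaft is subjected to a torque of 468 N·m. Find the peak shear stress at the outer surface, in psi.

J = πd⁴/32 = π(0.0408)⁴/32 = 2.720×10^-7 m⁴.
τ_max = T·r/J = 468.0 × 0.0204 / 2.720×10^-7 = 3.509×10^7 Pa.

5090 psi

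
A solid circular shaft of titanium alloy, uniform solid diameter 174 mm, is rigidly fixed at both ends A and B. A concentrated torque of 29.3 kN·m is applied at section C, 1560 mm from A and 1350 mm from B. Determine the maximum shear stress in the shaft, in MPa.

With uniform GJ and both ends fixed, compatibility θ_AC = θ_CB gives T_A·a = T_B·b, together with T_A + T_B = T₀.
T_A = T₀·b/(a+b) = 29300·1350/2910 = 13590 N·m; T_B = 15710 N·m.
τ in each portion: τ_AC = 1.31×10^7 Pa, τ_CB = 1.52×10^7 Pa; maximum is in CB.
τ_max = T_CB·r/J = 15710·0.0870/9.00×10^-5 = 1.519×10^7 Pa.

15.2 MPa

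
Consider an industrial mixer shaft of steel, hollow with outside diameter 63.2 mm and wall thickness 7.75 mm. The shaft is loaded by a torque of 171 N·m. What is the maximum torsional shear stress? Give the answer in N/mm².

5.11 N/mm²

J = π(d_o⁴ − d_i⁴)/32 = π(0.0632⁴ − 0.0477⁴)/32 = 1.058×10^-6 m⁴.
τ_max = T·r/J = 171.0 × 0.0316 / 1.058×10^-6 = 5.107×10^6 Pa.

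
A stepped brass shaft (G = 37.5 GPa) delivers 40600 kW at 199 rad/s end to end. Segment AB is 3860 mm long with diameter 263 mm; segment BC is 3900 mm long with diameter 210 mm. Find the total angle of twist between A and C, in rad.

ω = 199 rad/s, so T = P/ω = 40600×10³ / 199.0 = 204000 N·m.
J_AB = π(0.263)⁴/32 = 4.70×10^-4 m⁴; J_BC = π(0.210)⁴/32 = 1.91×10^-4 m⁴.
θ = (T/G)·Σ L_i/J_i = (204000/37.5×10⁹)·(3.86/4.70×10^-4 + 3.90/1.91×10^-4) = 0.1558 rad.

0.156 rad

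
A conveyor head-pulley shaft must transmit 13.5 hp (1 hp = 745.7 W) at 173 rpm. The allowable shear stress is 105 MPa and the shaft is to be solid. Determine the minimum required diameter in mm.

30.0 mm

ω = 2π·173/60 = 18.12 rad/s, so T = P/ω = 13.5×745.7 / 18.12 = 555.7 N·m.
For a solid shaft τ_max = 16T/(πd³), so d = (16T/(π τ_allow))^(1/3) = (16·555.7/(π·1.05×10^8))^(1/3) = 0.02998 m.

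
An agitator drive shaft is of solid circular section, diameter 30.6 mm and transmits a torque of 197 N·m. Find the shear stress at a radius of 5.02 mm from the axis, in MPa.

11.5 MPa

J = πd⁴/32 = π(0.0306)⁴/32 = 8.608×10^-8 m⁴.
Shear stress varies linearly with radius: τ = T·r/J = 197.0 × 0.00502 / 8.608×10^-8 = 1.149×10^7 Pa.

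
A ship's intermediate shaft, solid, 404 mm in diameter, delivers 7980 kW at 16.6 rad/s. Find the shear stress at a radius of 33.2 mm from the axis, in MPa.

ω = 16.6 rad/s, so T = P/ω = 7980×10³ / 16.60 = 480700 N·m.
J = πd⁴/32 = π(0.404)⁴/32 = 2.615×10^-3 m⁴.
Shear stress varies linearly with radius: τ = T·r/J = 480700 × 0.0332 / 2.615×10^-3 = 6.102×10^6 Pa.

6.10 MPa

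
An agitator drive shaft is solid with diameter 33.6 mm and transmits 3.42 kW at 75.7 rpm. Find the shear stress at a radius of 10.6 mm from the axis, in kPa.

ω = 2π·75.7/60 = 7.927 rad/s, so T = P/ω = 3.42×10³ / 7.927 = 431.4 N·m.
J = πd⁴/32 = π(0.0336)⁴/32 = 1.251×10^-7 m⁴.
Shear stress varies linearly with radius: τ = T·r/J = 431.4 × 0.0106 / 1.251×10^-7 = 3.655×10^7 Pa.

36500 kPa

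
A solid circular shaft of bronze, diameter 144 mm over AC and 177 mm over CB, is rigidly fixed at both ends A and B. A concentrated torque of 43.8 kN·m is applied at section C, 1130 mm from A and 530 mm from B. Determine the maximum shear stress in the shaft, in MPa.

Compatibility: T_A·a/J_AC = T_B·b/J_CB with T_A + T_B = T₀.
J_AC = 4.22×10^-5 m⁴, J_CB = 9.64×10^-5 m⁴, so T_A = T₀·(J_AC/a)/((J_AC/a)+(J_CB/b)) = 7466 N·m, T_B = 36330 N·m.
τ in each portion: τ_AC = 1.27×10^7 Pa, τ_CB = 3.34×10^7 Pa; maximum is in CB.
τ_max = T_CB·r/J = 36330·0.0885/9.64×10^-5 = 3.337×10^7 Pa.

33.4 MPa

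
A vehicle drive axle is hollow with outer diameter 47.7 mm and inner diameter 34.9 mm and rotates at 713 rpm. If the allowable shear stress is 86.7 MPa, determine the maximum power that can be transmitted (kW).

98.4 kW

J = π(d_o⁴ − d_i⁴)/32 = π(0.0477⁴ − 0.0349⁴)/32 = 3.626×10^-7 m⁴.
T_max = τ_allow·J/r = 8.67×10^7 × 3.626×10^-7 / 0.0239 = 1318 N·m.
ω = 2π·713/60 = 74.67 rad/s, so P_max = T_max·ω = 9.842×10^4 W.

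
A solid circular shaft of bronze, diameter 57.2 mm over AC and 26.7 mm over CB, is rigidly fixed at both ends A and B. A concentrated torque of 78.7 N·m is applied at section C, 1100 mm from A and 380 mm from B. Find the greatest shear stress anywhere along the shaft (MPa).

Compatibility: T_A·a/J_AC = T_B·b/J_CB with T_A + T_B = T₀.
J_AC = 1.05×10^-6 m⁴, J_CB = 4.99×10^-8 m⁴, so T_A = T₀·(J_AC/a)/((J_AC/a)+(J_CB/b)) = 69.19 N·m, T_B = 9.509 N·m.
τ in each portion: τ_AC = 1.88×10^6 Pa, τ_CB = 2.54×10^6 Pa; maximum is in CB.
τ_max = T_CB·r/J = 9.509·0.0133/4.99×10^-8 = 2.544×10^6 Pa.

2.54 MPa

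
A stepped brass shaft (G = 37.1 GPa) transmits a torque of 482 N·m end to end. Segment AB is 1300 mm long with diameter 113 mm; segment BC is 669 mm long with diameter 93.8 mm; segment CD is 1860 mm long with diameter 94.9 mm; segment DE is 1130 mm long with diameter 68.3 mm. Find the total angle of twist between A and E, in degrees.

J_AB = π(0.113)⁴/32 = 1.60×10^-5 m⁴; J_BC = π(0.0938)⁴/32 = 7.60×10^-6 m⁴; J_CD = π(0.0949)⁴/32 = 7.96×10^-6 m⁴; J_DE = π(0.0683)⁴/32 = 2.14×10^-6 m⁴.
θ = (T/G)·Σ L_i/J_i = (482.0/37.1×10⁹)·(1.30/1.60×10^-5 + 0.669/7.60×10^-6 + 1.86/7.96×10^-6 + 1.13/2.14×10^-6) = 0.01211 rad.

0.694°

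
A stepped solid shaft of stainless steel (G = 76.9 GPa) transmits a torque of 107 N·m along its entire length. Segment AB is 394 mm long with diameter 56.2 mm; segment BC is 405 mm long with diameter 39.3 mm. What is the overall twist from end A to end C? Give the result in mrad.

2.97 mrad

J_AB = π(0.0562)⁴/32 = 9.79×10^-7 m⁴; J_BC = π(0.0393)⁴/32 = 2.34×10^-7 m⁴.
θ = (T/G)·Σ L_i/J_i = (107.0/76.9×10⁹)·(0.394/9.79×10^-7 + 0.405/2.34×10^-7) = 2.966×10^-3 rad.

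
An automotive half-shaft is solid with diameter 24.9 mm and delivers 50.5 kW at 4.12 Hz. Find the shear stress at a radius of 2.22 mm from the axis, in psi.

16600 psi

ω = 2π·4.12 = 25.89 rad/s, so T = P/ω = 50.5×10³ / 25.89 = 1951 N·m.
J = πd⁴/32 = π(0.0249)⁴/32 = 3.774×10^-8 m⁴.
Shear stress varies linearly with radius: τ = T·r/J = 1951 × 0.00222 / 3.774×10^-8 = 1.148×10^8 Pa.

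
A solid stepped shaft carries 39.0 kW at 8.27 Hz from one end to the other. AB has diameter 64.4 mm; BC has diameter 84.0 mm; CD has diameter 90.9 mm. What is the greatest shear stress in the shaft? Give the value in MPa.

ω = 2π·8.27 = 51.96 rad/s, so T = P/ω = 39.0×10³ / 51.96 = 750.5 N·m.
Under the same torque, τ_max = 16T/(πd³) is largest where d is smallest — segment AB (d = 64.4 mm).
τ_max = 16·750.5/(π·(0.0644)³) = 1.431×10^7 Pa.

14.3 MPa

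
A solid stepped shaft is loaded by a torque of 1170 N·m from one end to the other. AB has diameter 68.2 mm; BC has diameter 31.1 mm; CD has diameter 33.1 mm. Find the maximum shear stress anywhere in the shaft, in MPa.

Under the same torque, τ_max = 16T/(πd³) is largest where d is smallest — segment BC (d = 31.1 mm).
τ_max = 16·1170/(π·(0.0311)³) = 1.981×10^8 Pa.

198 MPa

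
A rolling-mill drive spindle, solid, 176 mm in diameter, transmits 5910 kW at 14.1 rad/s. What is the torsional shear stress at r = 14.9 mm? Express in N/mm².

66.3 N/mm²

ω = 14.1 rad/s, so T = P/ω = 5910×10³ / 14.10 = 419100 N·m.
J = πd⁴/32 = π(0.176)⁴/32 = 9.420×10^-5 m⁴.
Shear stress varies linearly with radius: τ = T·r/J = 419100 × 0.0149 / 9.420×10^-5 = 6.630×10^7 Pa.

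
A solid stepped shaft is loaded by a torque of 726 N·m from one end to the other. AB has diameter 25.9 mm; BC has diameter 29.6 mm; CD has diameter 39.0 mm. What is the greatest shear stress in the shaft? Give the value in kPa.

213000 kPa

Under the same torque, τ_max = 16T/(πd³) is largest where d is smallest — segment AB (d = 25.9 mm).
τ_max = 16·726.0/(π·(0.0259)³) = 2.128×10^8 Pa.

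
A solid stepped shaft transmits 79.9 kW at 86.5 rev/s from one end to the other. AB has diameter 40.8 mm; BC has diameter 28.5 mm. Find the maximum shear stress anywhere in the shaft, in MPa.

ω = 2π·86.5 = 543.5 rad/s, so T = P/ω = 79.9×10³ / 543.5 = 147.0 N·m.
Under the same torque, τ_max = 16T/(πd³) is largest where d is smallest — segment BC (d = 28.5 mm).
τ_max = 16·147.0/(π·(0.0285)³) = 3.234×10^7 Pa.

32.3 MPa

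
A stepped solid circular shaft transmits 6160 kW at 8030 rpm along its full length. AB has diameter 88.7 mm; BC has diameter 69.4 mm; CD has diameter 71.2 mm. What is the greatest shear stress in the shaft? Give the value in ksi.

ω = 2π·8030/60 = 840.9 rad/s, so T = P/ω = 6160×10³ / 840.9 = 7325 N·m.
Under the same torque, τ_max = 16T/(πd³) is largest where d is smallest — segment BC (d = 69.4 mm).
τ_max = 16·7325/(π·(0.0694)³) = 1.116×10^8 Pa.

16.2 ksi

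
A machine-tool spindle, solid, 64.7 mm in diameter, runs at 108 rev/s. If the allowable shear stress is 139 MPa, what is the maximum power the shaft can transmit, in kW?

J = πd⁴/32 = π(0.0647)⁴/32 = 1.720×10^-6 m⁴.
T_max = τ_allow·J/r = 1.39×10^8 × 1.720×10^-6 / 0.0324 = 7392 N·m.
ω = 2π·108 = 678.6 rad/s, so P_max = T_max·ω = 5.016×10^6 W.

5020 kW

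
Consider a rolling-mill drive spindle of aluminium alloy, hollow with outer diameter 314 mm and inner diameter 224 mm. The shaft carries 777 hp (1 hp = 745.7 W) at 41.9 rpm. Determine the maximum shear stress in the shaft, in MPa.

29.3 MPa

ω = 2π·41.9/60 = 4.388 rad/s, so T = P/ω = 777×745.7 / 4.388 = 132100 N·m.
J = π(d_o⁴ − d_i⁴)/32 = π(0.314⁴ − 0.224⁴)/32 = 7.072×10^-4 m⁴.
τ_max = T·r/J = 132100 × 0.157 / 7.072×10^-4 = 2.932×10^7 Pa.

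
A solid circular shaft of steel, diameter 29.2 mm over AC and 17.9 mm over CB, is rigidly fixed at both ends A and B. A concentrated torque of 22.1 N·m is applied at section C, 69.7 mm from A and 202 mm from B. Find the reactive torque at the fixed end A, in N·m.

21.1 N·m

Compatibility: T_A·a/J_AC = T_B·b/J_CB with T_A + T_B = T₀.
J_AC = 7.14×10^-8 m⁴, J_CB = 1.01×10^-8 m⁴, so T_A = T₀·(J_AC/a)/((J_AC/a)+(J_CB/b)) = 21.07 N·m, T_B = 1.027 N·m.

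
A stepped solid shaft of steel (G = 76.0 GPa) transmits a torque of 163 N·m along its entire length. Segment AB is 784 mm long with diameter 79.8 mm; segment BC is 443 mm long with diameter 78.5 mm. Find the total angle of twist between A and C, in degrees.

J_AB = π(0.0798)⁴/32 = 3.98×10^-6 m⁴; J_BC = π(0.0785)⁴/32 = 3.73×10^-6 m⁴.
θ = (T/G)·Σ L_i/J_i = (163.0/76.0×10⁹)·(0.784/3.98×10^-6 + 0.443/3.73×10^-6) = 6.772×10^-4 rad.

0.0388°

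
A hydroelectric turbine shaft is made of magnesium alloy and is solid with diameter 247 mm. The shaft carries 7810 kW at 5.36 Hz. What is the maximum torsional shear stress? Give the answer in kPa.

ω = 2π·5.36 = 33.68 rad/s, so T = P/ω = 7810×10³ / 33.68 = 231900 N·m.
J = πd⁴/32 = π(0.247)⁴/32 = 3.654×10^-4 m⁴.
τ_max = T·r/J = 231900 × 0.123 / 3.654×10^-4 = 7.838×10^7 Pa.

78400 kPa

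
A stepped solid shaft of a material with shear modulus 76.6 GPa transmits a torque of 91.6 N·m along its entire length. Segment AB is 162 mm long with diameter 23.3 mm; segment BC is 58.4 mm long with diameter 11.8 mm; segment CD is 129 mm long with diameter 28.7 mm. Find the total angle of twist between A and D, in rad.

J_AB = π(0.0233)⁴/32 = 2.89×10^-8 m⁴; J_BC = π(0.0118)⁴/32 = 1.90×10^-9 m⁴; J_CD = π(0.0287)⁴/32 = 6.66×10^-8 m⁴.
θ = (T/G)·Σ L_i/J_i = (91.60/76.6×10⁹)·(0.162/2.89×10^-8 + 0.0584/1.90×10^-9 + 0.129/6.66×10^-8) = 0.04570 rad.

0.0457 rad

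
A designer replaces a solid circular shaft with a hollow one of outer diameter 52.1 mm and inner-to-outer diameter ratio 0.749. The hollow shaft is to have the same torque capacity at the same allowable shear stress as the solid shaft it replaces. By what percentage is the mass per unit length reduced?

Equal τ_max and T ⇒ the solid shaft needs d_s³ = d_o³(1−k⁴), so d_s = 52.1·(1−0.749⁴)^(1/3) = 45.93 mm.
Area ratio A_h/A_s = d_o²(1−k²)/d_s² = (1−k²)/(1−k⁴)^(2/3) = 0.5648.
Mass saving = 1 − 0.5648 = 43.5 %.

43.5 %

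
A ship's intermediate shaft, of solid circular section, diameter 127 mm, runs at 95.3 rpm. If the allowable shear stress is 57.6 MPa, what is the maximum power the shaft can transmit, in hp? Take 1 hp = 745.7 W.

310 hp

J = πd⁴/32 = π(0.127)⁴/32 = 2.554×10^-5 m⁴.
T_max = τ_allow·J/r = 5.76×10^7 × 2.554×10^-5 / 0.0635 = 23170 N·m.
ω = 2π·95.3/60 = 9.980 rad/s, so P_max = T_max·ω = 2.312×10^5 W.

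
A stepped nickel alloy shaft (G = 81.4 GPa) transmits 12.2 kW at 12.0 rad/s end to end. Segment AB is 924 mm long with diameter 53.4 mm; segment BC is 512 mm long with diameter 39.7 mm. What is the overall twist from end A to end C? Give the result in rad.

ω = 12.0 rad/s, so T = P/ω = 12.2×10³ / 12.00 = 1017 N·m.
J_AB = π(0.0534)⁴/32 = 7.98×10^-7 m⁴; J_BC = π(0.0397)⁴/32 = 2.44×10^-7 m⁴.
θ = (T/G)·Σ L_i/J_i = (1017/81.4×10⁹)·(0.924/7.98×10^-7 + 0.512/2.44×10^-7) = 0.04068 rad.

0.0407 rad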